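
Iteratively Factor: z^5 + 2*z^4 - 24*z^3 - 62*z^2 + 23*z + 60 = (z + 4)*(z^4 - 2*z^3 - 16*z^2 + 2*z + 15) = (z - 1)*(z + 4)*(z^3 - z^2 - 17*z - 15) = (z - 1)*(z + 3)*(z + 4)*(z^2 - 4*z - 5) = (z - 1)*(z + 1)*(z + 3)*(z + 4)*(z - 5)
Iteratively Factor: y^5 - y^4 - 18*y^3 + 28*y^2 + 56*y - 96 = (y + 4)*(y^4 - 5*y^3 + 2*y^2 + 20*y - 24) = (y - 2)*(y + 4)*(y^3 - 3*y^2 - 4*y + 12) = (y - 2)*(y + 2)*(y + 4)*(y^2 - 5*y + 6) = (y - 3)*(y - 2)*(y + 2)*(y + 4)*(y - 2)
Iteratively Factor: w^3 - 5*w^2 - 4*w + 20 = (w + 2)*(w^2 - 7*w + 10) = (w - 5)*(w + 2)*(w - 2)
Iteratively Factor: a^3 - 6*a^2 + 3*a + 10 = (a - 5)*(a^2 - a - 2) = (a - 5)*(a + 1)*(a - 2)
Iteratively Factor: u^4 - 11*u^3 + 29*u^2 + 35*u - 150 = (u - 5)*(u^3 - 6*u^2 - u + 30) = (u - 5)^2*(u^2 - u - 6) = (u - 5)^2*(u + 2)*(u - 3)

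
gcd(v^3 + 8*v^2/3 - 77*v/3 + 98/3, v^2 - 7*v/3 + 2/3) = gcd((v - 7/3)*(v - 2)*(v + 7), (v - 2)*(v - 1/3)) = v - 2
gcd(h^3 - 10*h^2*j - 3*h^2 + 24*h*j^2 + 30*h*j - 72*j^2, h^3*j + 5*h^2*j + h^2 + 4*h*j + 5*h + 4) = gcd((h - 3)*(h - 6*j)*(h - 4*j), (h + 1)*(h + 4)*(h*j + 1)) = 1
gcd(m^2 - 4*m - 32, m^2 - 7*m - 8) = m - 8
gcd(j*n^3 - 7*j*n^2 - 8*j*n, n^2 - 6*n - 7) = n + 1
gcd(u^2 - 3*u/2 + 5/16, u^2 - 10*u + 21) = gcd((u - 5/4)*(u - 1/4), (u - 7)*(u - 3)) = 1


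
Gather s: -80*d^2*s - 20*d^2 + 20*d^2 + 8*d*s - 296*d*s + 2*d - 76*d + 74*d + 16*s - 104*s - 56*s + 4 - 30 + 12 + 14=s*(-80*d^2 - 288*d - 144)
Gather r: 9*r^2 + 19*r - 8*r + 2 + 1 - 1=9*r^2 + 11*r + 2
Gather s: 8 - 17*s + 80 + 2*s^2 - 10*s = 2*s^2 - 27*s + 88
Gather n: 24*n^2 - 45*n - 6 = 24*n^2 - 45*n - 6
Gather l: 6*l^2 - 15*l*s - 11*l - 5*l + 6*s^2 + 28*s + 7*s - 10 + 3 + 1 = 6*l^2 + l*(-15*s - 16) + 6*s^2 + 35*s - 6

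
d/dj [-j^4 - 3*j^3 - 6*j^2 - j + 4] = -4*j^3 - 9*j^2 - 12*j - 1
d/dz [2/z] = -2/z^2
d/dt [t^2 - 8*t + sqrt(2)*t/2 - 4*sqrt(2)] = 2*t - 8 + sqrt(2)/2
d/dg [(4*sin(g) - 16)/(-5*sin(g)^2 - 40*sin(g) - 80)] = 4*(sin(g) - 12)*cos(g)/(5*(sin(g) + 4)^3)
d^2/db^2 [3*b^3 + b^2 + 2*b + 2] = 18*b + 2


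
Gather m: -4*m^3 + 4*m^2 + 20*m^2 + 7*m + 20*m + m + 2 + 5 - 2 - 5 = -4*m^3 + 24*m^2 + 28*m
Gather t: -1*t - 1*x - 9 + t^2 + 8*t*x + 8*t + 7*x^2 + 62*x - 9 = t^2 + t*(8*x + 7) + 7*x^2 + 61*x - 18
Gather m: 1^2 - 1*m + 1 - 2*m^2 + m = 2 - 2*m^2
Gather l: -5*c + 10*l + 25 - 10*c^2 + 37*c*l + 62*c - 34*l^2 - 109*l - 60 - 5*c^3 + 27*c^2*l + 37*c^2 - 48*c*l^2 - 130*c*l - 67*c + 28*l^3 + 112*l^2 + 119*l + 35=-5*c^3 + 27*c^2 - 10*c + 28*l^3 + l^2*(78 - 48*c) + l*(27*c^2 - 93*c + 20)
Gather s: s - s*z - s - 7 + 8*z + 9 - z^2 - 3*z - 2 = -s*z - z^2 + 5*z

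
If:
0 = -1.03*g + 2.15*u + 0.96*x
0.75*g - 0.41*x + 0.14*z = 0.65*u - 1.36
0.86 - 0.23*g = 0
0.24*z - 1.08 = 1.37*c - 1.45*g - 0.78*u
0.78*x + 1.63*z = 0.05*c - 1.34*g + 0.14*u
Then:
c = -0.97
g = 3.74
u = -4.22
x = 13.46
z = -9.91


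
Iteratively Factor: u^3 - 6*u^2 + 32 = (u + 2)*(u^2 - 8*u + 16) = (u - 4)*(u + 2)*(u - 4)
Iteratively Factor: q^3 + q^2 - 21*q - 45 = (q - 5)*(q^2 + 6*q + 9) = (q - 5)*(q + 3)*(q + 3)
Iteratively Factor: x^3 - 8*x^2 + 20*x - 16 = (x - 4)*(x^2 - 4*x + 4) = (x - 4)*(x - 2)*(x - 2)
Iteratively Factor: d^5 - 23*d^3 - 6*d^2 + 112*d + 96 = (d + 2)*(d^4 - 2*d^3 - 19*d^2 + 32*d + 48) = (d - 4)*(d + 2)*(d^3 + 2*d^2 - 11*d - 12) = (d - 4)*(d + 2)*(d + 4)*(d^2 - 2*d - 3) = (d - 4)*(d - 3)*(d + 2)*(d + 4)*(d + 1)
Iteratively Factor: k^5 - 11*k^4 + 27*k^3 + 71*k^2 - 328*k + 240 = (k - 4)*(k^4 - 7*k^3 - k^2 + 67*k - 60) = (k - 4)*(k - 1)*(k^3 - 6*k^2 - 7*k + 60) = (k - 4)*(k - 1)*(k + 3)*(k^2 - 9*k + 20) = (k - 4)^2*(k - 1)*(k + 3)*(k - 5)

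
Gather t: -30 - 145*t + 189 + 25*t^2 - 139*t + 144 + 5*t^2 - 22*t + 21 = 30*t^2 - 306*t + 324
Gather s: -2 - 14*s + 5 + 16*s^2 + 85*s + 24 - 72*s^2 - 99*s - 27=-56*s^2 - 28*s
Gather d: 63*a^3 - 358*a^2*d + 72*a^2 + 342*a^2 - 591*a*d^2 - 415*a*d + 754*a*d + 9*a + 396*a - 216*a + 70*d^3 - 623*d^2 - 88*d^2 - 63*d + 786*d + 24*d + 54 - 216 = 63*a^3 + 414*a^2 + 189*a + 70*d^3 + d^2*(-591*a - 711) + d*(-358*a^2 + 339*a + 747) - 162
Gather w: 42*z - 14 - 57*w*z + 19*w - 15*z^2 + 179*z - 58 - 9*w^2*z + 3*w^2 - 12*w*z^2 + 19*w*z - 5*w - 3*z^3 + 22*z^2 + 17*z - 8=w^2*(3 - 9*z) + w*(-12*z^2 - 38*z + 14) - 3*z^3 + 7*z^2 + 238*z - 80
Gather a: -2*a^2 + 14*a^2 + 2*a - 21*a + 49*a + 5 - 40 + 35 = 12*a^2 + 30*a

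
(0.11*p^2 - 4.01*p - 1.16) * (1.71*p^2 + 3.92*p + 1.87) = 0.1881*p^4 - 6.4259*p^3 - 17.4971*p^2 - 12.0459*p - 2.1692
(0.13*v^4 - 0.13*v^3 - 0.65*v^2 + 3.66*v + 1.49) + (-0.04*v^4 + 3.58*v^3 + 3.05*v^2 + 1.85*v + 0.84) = 0.09*v^4 + 3.45*v^3 + 2.4*v^2 + 5.51*v + 2.33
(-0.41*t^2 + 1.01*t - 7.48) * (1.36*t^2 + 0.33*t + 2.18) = -0.5576*t^4 + 1.2383*t^3 - 10.7333*t^2 - 0.2666*t - 16.3064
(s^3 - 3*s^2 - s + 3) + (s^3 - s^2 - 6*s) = 2*s^3 - 4*s^2 - 7*s + 3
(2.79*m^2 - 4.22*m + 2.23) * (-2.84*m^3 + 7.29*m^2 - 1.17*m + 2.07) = -7.9236*m^5 + 32.3239*m^4 - 40.3613*m^3 + 26.9694*m^2 - 11.3445*m + 4.6161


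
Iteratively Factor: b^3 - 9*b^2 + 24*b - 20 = (b - 2)*(b^2 - 7*b + 10) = (b - 5)*(b - 2)*(b - 2)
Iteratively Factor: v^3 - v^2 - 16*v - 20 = (v + 2)*(v^2 - 3*v - 10) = (v - 5)*(v + 2)*(v + 2)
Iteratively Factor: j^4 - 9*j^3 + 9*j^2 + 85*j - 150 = (j - 2)*(j^3 - 7*j^2 - 5*j + 75) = (j - 5)*(j - 2)*(j^2 - 2*j - 15) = (j - 5)^2*(j - 2)*(j + 3)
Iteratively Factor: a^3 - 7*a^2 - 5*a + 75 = (a + 3)*(a^2 - 10*a + 25) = (a - 5)*(a + 3)*(a - 5)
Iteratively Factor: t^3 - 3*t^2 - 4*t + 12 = (t - 3)*(t^2 - 4) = (t - 3)*(t - 2)*(t + 2)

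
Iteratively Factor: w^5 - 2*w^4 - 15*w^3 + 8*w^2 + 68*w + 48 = (w + 1)*(w^4 - 3*w^3 - 12*w^2 + 20*w + 48) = (w + 1)*(w + 2)*(w^3 - 5*w^2 - 2*w + 24) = (w - 3)*(w + 1)*(w + 2)*(w^2 - 2*w - 8) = (w - 4)*(w - 3)*(w + 1)*(w + 2)*(w + 2)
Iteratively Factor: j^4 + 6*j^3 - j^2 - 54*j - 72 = (j + 3)*(j^3 + 3*j^2 - 10*j - 24) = (j - 3)*(j + 3)*(j^2 + 6*j + 8) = (j - 3)*(j + 3)*(j + 4)*(j + 2)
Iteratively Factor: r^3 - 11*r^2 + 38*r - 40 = (r - 2)*(r^2 - 9*r + 20) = (r - 5)*(r - 2)*(r - 4)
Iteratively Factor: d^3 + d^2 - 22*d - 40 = (d + 2)*(d^2 - d - 20) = (d + 2)*(d + 4)*(d - 5)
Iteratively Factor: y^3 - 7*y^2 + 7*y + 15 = (y + 1)*(y^2 - 8*y + 15) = (y - 5)*(y + 1)*(y - 3)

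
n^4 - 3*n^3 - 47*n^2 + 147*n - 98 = (n - 7)*(n - 2)*(n - 1)*(n + 7)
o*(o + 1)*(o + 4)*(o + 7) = o^4 + 12*o^3 + 39*o^2 + 28*o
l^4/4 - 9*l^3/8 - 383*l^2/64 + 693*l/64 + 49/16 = (l/4 + 1)*(l - 7)*(l - 7/4)*(l + 1/4)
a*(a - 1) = a^2 - a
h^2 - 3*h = h*(h - 3)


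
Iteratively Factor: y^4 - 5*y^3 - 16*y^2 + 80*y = (y)*(y^3 - 5*y^2 - 16*y + 80) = y*(y - 5)*(y^2 - 16) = y*(y - 5)*(y - 4)*(y + 4)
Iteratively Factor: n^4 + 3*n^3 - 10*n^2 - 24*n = (n - 3)*(n^3 + 6*n^2 + 8*n) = (n - 3)*(n + 2)*(n^2 + 4*n) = (n - 3)*(n + 2)*(n + 4)*(n)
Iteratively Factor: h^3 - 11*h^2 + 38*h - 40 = (h - 4)*(h^2 - 7*h + 10) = (h - 4)*(h - 2)*(h - 5)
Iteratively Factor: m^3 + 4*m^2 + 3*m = (m + 3)*(m^2 + m) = m*(m + 3)*(m + 1)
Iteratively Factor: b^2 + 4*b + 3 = (b + 3)*(b + 1)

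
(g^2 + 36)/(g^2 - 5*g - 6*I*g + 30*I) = (g + 6*I)/(g - 5)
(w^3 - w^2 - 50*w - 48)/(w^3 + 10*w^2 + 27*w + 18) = (w - 8)/(w + 3)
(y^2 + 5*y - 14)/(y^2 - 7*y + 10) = (y + 7)/(y - 5)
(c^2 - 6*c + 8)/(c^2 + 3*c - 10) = (c - 4)/(c + 5)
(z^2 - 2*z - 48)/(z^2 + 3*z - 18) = (z - 8)/(z - 3)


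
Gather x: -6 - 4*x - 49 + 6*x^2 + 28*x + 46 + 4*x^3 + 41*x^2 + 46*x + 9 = 4*x^3 + 47*x^2 + 70*x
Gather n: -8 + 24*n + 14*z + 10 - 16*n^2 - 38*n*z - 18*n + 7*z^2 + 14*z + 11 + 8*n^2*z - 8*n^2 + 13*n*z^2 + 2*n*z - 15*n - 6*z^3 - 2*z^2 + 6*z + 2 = n^2*(8*z - 24) + n*(13*z^2 - 36*z - 9) - 6*z^3 + 5*z^2 + 34*z + 15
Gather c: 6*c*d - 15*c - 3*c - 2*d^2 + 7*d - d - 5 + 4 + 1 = c*(6*d - 18) - 2*d^2 + 6*d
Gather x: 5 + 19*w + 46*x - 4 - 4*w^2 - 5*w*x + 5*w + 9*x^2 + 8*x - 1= -4*w^2 + 24*w + 9*x^2 + x*(54 - 5*w)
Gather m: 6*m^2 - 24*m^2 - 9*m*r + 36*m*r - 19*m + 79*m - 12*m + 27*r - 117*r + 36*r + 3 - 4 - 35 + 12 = -18*m^2 + m*(27*r + 48) - 54*r - 24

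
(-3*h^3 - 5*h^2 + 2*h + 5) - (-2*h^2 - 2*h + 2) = -3*h^3 - 3*h^2 + 4*h + 3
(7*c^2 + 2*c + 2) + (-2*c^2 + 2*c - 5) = 5*c^2 + 4*c - 3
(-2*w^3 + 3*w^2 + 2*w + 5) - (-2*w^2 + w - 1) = -2*w^3 + 5*w^2 + w + 6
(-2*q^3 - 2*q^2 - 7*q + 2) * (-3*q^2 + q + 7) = 6*q^5 + 4*q^4 + 5*q^3 - 27*q^2 - 47*q + 14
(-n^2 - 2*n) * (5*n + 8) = -5*n^3 - 18*n^2 - 16*n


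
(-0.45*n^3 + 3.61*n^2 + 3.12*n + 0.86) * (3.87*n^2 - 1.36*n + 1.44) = -1.7415*n^5 + 14.5827*n^4 + 6.5168*n^3 + 4.2834*n^2 + 3.3232*n + 1.2384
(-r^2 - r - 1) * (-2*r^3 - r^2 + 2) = 2*r^5 + 3*r^4 + 3*r^3 - r^2 - 2*r - 2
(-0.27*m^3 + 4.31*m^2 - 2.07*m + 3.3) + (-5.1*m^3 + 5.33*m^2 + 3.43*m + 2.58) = -5.37*m^3 + 9.64*m^2 + 1.36*m + 5.88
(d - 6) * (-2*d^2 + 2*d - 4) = -2*d^3 + 14*d^2 - 16*d + 24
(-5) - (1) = -6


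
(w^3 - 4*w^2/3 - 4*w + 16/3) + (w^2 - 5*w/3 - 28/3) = w^3 - w^2/3 - 17*w/3 - 4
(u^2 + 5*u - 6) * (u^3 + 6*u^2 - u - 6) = u^5 + 11*u^4 + 23*u^3 - 47*u^2 - 24*u + 36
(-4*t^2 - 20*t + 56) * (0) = 0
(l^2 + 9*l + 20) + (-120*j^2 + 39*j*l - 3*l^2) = -120*j^2 + 39*j*l - 2*l^2 + 9*l + 20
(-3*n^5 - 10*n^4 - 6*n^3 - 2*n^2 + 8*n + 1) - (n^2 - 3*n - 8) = -3*n^5 - 10*n^4 - 6*n^3 - 3*n^2 + 11*n + 9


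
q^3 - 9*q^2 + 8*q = q*(q - 8)*(q - 1)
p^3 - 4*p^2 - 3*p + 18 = (p - 3)^2*(p + 2)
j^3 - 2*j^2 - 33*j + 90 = (j - 5)*(j - 3)*(j + 6)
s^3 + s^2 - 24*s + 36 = (s - 3)*(s - 2)*(s + 6)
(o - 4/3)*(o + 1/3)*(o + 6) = o^3 + 5*o^2 - 58*o/9 - 8/3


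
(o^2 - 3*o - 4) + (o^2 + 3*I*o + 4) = 2*o^2 - 3*o + 3*I*o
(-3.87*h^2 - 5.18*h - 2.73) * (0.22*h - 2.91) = -0.8514*h^3 + 10.1221*h^2 + 14.4732*h + 7.9443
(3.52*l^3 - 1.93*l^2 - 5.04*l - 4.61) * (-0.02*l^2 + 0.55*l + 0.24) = -0.0704*l^5 + 1.9746*l^4 - 0.1159*l^3 - 3.143*l^2 - 3.7451*l - 1.1064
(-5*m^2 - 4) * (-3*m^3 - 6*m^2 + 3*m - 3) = 15*m^5 + 30*m^4 - 3*m^3 + 39*m^2 - 12*m + 12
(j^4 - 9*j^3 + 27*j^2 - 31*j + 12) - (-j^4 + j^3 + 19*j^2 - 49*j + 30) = 2*j^4 - 10*j^3 + 8*j^2 + 18*j - 18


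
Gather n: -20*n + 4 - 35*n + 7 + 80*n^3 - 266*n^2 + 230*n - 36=80*n^3 - 266*n^2 + 175*n - 25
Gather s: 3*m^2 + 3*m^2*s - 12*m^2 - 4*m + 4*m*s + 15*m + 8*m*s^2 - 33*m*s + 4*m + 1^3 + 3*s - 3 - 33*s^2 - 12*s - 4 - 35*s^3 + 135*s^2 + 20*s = -9*m^2 + 15*m - 35*s^3 + s^2*(8*m + 102) + s*(3*m^2 - 29*m + 11) - 6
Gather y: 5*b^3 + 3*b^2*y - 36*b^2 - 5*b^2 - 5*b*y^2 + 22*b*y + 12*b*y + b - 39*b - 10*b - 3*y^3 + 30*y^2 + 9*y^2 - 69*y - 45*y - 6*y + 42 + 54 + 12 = 5*b^3 - 41*b^2 - 48*b - 3*y^3 + y^2*(39 - 5*b) + y*(3*b^2 + 34*b - 120) + 108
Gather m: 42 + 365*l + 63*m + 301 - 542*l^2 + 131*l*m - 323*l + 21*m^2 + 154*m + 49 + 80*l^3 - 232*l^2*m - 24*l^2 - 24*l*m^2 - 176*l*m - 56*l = 80*l^3 - 566*l^2 - 14*l + m^2*(21 - 24*l) + m*(-232*l^2 - 45*l + 217) + 392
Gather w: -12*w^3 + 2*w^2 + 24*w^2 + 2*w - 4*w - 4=-12*w^3 + 26*w^2 - 2*w - 4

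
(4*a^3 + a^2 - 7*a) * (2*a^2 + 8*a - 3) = 8*a^5 + 34*a^4 - 18*a^3 - 59*a^2 + 21*a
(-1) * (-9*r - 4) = 9*r + 4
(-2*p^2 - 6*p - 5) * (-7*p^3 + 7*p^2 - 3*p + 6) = 14*p^5 + 28*p^4 - p^3 - 29*p^2 - 21*p - 30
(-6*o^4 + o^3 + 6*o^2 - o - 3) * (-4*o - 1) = 24*o^5 + 2*o^4 - 25*o^3 - 2*o^2 + 13*o + 3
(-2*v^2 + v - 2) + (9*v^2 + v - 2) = 7*v^2 + 2*v - 4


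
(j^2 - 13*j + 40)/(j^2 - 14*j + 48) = (j - 5)/(j - 6)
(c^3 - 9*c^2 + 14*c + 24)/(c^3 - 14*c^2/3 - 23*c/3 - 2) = 3*(c - 4)/(3*c + 1)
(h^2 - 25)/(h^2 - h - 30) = (h - 5)/(h - 6)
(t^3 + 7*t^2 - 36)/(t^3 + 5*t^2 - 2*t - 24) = (t + 6)/(t + 4)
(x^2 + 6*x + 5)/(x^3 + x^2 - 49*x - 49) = (x + 5)/(x^2 - 49)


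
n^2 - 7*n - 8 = (n - 8)*(n + 1)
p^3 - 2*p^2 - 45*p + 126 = (p - 6)*(p - 3)*(p + 7)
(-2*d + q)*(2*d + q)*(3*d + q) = -12*d^3 - 4*d^2*q + 3*d*q^2 + q^3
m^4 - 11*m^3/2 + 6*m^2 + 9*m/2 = m*(m - 3)^2*(m + 1/2)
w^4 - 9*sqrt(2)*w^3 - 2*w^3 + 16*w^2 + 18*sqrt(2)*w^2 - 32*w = w*(w - 2)*(w - 8*sqrt(2))*(w - sqrt(2))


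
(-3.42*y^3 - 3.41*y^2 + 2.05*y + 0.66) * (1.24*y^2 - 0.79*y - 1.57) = -4.2408*y^5 - 1.5266*y^4 + 10.6053*y^3 + 4.5526*y^2 - 3.7399*y - 1.0362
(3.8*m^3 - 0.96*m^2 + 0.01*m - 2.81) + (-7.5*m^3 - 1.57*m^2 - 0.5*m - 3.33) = -3.7*m^3 - 2.53*m^2 - 0.49*m - 6.14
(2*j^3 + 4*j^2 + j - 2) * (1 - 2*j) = -4*j^4 - 6*j^3 + 2*j^2 + 5*j - 2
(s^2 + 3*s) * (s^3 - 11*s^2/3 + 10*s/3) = s^5 - 2*s^4/3 - 23*s^3/3 + 10*s^2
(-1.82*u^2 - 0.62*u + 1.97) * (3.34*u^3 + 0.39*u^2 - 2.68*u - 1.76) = -6.0788*u^5 - 2.7806*u^4 + 11.2156*u^3 + 5.6331*u^2 - 4.1884*u - 3.4672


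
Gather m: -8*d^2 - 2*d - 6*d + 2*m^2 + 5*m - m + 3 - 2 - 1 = -8*d^2 - 8*d + 2*m^2 + 4*m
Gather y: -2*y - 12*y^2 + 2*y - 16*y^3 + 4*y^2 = -16*y^3 - 8*y^2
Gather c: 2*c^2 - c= 2*c^2 - c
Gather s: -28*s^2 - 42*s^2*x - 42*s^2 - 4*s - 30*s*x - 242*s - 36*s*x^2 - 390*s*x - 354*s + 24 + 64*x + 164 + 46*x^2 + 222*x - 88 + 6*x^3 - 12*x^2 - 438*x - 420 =s^2*(-42*x - 70) + s*(-36*x^2 - 420*x - 600) + 6*x^3 + 34*x^2 - 152*x - 320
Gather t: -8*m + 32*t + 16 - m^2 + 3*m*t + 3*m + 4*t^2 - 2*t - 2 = -m^2 - 5*m + 4*t^2 + t*(3*m + 30) + 14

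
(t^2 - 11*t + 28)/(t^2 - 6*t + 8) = (t - 7)/(t - 2)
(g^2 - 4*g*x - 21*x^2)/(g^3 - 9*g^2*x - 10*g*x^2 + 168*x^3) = (-g - 3*x)/(-g^2 + 2*g*x + 24*x^2)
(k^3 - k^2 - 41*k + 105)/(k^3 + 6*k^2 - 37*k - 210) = (k^2 - 8*k + 15)/(k^2 - k - 30)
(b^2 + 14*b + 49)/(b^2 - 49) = (b + 7)/(b - 7)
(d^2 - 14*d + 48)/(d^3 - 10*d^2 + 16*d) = (d - 6)/(d*(d - 2))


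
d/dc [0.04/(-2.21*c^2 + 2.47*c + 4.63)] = (0.1768*c - 0.0988)/(-2.21*c^2 + 2.47*c + 4.63)^2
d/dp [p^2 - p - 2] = 2*p - 1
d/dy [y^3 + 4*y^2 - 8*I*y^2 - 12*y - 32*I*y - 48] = 3*y^2 + y*(8 - 16*I) - 12 - 32*I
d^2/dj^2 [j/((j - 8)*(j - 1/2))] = 16*(j^3 - 12*j + 34)/(8*j^6 - 204*j^5 + 1830*j^4 - 6545*j^3 + 7320*j^2 - 3264*j + 512)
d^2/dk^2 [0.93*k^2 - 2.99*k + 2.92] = 1.86000000000000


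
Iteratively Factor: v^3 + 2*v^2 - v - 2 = (v + 1)*(v^2 + v - 2) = (v - 1)*(v + 1)*(v + 2)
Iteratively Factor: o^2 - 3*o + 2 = (o - 1)*(o - 2)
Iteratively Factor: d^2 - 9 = (d + 3)*(d - 3)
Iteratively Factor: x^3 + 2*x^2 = (x)*(x^2 + 2*x) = x*(x + 2)*(x)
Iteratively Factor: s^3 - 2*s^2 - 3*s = (s - 3)*(s^2 + s) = (s - 3)*(s + 1)*(s)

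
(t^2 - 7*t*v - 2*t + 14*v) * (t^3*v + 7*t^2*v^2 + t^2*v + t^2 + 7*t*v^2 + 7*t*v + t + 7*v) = t^5*v - t^4*v + t^4 - 49*t^3*v^3 - 2*t^3*v - t^3 + 49*t^2*v^3 - 49*t^2*v^2 - 2*t^2 + 98*t*v^3 + 49*t*v^2 + 98*v^2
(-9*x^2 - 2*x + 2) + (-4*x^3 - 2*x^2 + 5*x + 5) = -4*x^3 - 11*x^2 + 3*x + 7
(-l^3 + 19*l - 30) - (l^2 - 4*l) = -l^3 - l^2 + 23*l - 30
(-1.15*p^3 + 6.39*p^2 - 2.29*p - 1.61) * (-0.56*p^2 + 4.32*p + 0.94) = 0.644*p^5 - 8.5464*p^4 + 27.8062*p^3 - 2.9846*p^2 - 9.1078*p - 1.5134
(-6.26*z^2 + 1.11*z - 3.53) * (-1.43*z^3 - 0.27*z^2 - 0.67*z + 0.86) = 8.9518*z^5 + 0.1029*z^4 + 8.9424*z^3 - 5.1742*z^2 + 3.3197*z - 3.0358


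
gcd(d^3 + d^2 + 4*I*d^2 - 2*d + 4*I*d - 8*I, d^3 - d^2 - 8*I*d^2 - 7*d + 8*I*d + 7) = d - 1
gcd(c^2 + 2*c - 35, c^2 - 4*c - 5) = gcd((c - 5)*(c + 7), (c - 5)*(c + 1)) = c - 5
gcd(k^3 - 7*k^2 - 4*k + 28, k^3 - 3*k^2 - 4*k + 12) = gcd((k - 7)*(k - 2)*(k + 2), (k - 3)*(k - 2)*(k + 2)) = k^2 - 4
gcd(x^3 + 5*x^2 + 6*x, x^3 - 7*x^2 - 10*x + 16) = x + 2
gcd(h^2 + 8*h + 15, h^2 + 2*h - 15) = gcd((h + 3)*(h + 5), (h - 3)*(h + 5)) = h + 5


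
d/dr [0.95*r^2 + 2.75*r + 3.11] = 1.9*r + 2.75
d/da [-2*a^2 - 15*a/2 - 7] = -4*a - 15/2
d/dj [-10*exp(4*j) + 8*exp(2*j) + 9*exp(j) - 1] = (-40*exp(3*j) + 16*exp(j) + 9)*exp(j)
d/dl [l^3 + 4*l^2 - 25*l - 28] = 3*l^2 + 8*l - 25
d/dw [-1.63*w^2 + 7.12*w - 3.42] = 7.12 - 3.26*w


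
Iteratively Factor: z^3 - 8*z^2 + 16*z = (z - 4)*(z^2 - 4*z) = (z - 4)^2*(z)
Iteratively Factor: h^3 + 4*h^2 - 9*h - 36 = (h + 3)*(h^2 + h - 12) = (h + 3)*(h + 4)*(h - 3)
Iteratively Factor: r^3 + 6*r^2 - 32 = (r + 4)*(r^2 + 2*r - 8) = (r - 2)*(r + 4)*(r + 4)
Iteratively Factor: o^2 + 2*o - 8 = (o + 4)*(o - 2)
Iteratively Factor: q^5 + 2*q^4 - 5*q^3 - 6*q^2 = (q + 3)*(q^4 - q^3 - 2*q^2) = (q - 2)*(q + 3)*(q^3 + q^2) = (q - 2)*(q + 1)*(q + 3)*(q^2) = q*(q - 2)*(q + 1)*(q + 3)*(q)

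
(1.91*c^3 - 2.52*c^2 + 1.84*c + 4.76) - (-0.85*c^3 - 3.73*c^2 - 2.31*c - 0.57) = 2.76*c^3 + 1.21*c^2 + 4.15*c + 5.33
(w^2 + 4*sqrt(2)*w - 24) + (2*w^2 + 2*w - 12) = 3*w^2 + 2*w + 4*sqrt(2)*w - 36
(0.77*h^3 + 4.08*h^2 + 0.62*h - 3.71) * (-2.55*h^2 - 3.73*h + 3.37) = -1.9635*h^5 - 13.2761*h^4 - 14.2045*h^3 + 20.8975*h^2 + 15.9277*h - 12.5027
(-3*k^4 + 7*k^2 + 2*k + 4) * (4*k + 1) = -12*k^5 - 3*k^4 + 28*k^3 + 15*k^2 + 18*k + 4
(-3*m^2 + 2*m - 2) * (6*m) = -18*m^3 + 12*m^2 - 12*m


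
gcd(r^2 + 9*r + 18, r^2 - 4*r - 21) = r + 3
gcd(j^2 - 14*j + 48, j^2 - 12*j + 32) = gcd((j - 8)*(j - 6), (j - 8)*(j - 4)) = j - 8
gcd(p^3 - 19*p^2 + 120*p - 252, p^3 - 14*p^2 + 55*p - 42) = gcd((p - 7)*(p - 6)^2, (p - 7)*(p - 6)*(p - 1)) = p^2 - 13*p + 42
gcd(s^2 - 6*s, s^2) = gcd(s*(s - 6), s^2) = s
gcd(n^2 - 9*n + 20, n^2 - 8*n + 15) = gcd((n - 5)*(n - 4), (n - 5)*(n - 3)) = n - 5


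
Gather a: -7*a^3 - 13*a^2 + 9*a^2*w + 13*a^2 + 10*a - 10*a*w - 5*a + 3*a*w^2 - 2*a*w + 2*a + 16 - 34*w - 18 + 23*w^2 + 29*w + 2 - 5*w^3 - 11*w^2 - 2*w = -7*a^3 + 9*a^2*w + a*(3*w^2 - 12*w + 7) - 5*w^3 + 12*w^2 - 7*w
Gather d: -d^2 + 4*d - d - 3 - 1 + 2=-d^2 + 3*d - 2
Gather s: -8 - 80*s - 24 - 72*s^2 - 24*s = -72*s^2 - 104*s - 32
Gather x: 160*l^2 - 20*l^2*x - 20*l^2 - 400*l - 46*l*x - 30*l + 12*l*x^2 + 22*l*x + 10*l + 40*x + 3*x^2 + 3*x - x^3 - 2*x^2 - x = 140*l^2 - 420*l - x^3 + x^2*(12*l + 1) + x*(-20*l^2 - 24*l + 42)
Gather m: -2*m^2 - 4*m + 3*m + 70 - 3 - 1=-2*m^2 - m + 66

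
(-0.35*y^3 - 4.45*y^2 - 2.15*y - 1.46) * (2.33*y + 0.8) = -0.8155*y^4 - 10.6485*y^3 - 8.5695*y^2 - 5.1218*y - 1.168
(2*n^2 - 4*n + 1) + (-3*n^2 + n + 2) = -n^2 - 3*n + 3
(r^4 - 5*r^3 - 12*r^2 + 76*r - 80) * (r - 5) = r^5 - 10*r^4 + 13*r^3 + 136*r^2 - 460*r + 400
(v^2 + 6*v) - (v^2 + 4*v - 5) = 2*v + 5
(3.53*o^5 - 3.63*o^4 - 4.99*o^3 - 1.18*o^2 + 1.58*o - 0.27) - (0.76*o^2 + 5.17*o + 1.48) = 3.53*o^5 - 3.63*o^4 - 4.99*o^3 - 1.94*o^2 - 3.59*o - 1.75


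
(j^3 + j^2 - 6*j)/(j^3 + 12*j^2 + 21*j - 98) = j*(j + 3)/(j^2 + 14*j + 49)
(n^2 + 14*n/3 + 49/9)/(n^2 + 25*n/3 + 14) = (n + 7/3)/(n + 6)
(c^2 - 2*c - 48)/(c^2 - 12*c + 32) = (c + 6)/(c - 4)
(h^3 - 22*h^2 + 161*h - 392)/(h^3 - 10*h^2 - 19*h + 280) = (h - 7)/(h + 5)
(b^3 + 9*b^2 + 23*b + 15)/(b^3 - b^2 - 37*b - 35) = (b + 3)/(b - 7)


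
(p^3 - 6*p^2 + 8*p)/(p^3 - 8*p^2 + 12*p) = (p - 4)/(p - 6)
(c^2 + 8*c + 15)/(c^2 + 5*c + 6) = (c + 5)/(c + 2)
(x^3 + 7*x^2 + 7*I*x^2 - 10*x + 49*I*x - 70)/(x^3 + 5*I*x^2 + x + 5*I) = (x^2 + x*(7 + 2*I) + 14*I)/(x^2 + 1)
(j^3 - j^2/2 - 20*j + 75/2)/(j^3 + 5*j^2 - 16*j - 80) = (2*j^2 - 11*j + 15)/(2*(j^2 - 16))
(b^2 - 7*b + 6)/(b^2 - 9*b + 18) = (b - 1)/(b - 3)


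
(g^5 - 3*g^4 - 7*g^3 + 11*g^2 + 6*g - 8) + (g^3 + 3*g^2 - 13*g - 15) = g^5 - 3*g^4 - 6*g^3 + 14*g^2 - 7*g - 23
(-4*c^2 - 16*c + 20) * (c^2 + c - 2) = -4*c^4 - 20*c^3 + 12*c^2 + 52*c - 40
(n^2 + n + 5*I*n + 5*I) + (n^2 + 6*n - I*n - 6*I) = 2*n^2 + 7*n + 4*I*n - I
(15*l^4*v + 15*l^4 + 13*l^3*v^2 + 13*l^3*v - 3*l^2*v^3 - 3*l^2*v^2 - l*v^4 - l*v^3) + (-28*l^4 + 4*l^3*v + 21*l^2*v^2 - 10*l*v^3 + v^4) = 15*l^4*v - 13*l^4 + 13*l^3*v^2 + 17*l^3*v - 3*l^2*v^3 + 18*l^2*v^2 - l*v^4 - 11*l*v^3 + v^4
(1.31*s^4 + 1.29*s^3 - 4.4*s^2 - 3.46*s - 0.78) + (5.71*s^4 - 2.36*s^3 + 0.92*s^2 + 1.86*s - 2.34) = 7.02*s^4 - 1.07*s^3 - 3.48*s^2 - 1.6*s - 3.12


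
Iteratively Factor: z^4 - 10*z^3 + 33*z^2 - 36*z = (z - 4)*(z^3 - 6*z^2 + 9*z) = (z - 4)*(z - 3)*(z^2 - 3*z) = z*(z - 4)*(z - 3)*(z - 3)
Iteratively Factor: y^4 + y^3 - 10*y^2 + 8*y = (y - 2)*(y^3 + 3*y^2 - 4*y) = y*(y - 2)*(y^2 + 3*y - 4) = y*(y - 2)*(y + 4)*(y - 1)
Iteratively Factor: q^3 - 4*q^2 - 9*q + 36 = (q - 4)*(q^2 - 9) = (q - 4)*(q + 3)*(q - 3)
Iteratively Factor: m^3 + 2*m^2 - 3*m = (m + 3)*(m^2 - m) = (m - 1)*(m + 3)*(m)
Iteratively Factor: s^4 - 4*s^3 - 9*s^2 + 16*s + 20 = (s - 2)*(s^3 - 2*s^2 - 13*s - 10) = (s - 5)*(s - 2)*(s^2 + 3*s + 2) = (s - 5)*(s - 2)*(s + 2)*(s + 1)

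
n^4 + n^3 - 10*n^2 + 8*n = n*(n - 2)*(n - 1)*(n + 4)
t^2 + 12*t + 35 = (t + 5)*(t + 7)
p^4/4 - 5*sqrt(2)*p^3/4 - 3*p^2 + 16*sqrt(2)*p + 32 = (p/2 + sqrt(2)/2)*(p/2 + sqrt(2))*(p - 4*sqrt(2))^2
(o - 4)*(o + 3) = o^2 - o - 12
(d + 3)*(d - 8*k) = d^2 - 8*d*k + 3*d - 24*k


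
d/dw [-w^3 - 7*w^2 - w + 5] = -3*w^2 - 14*w - 1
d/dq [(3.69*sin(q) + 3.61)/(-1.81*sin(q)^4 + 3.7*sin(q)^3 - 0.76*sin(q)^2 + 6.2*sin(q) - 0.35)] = (20.0367*sin(q)^4 - 1.1696*sin(q)^3 - 37.2666*sin(q)^2 + 5.4872*sin(q) - 23.6735)*cos(q)/(3.2761*sin(q)^8 - 13.394*sin(q)^7 + 16.4412*sin(q)^6 - 28.068*sin(q)^5 + 47.7246*sin(q)^4 - 12.014*sin(q)^3 + 38.972*sin(q)^2 - 4.34*sin(q) + 0.1225)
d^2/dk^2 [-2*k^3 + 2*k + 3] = -12*k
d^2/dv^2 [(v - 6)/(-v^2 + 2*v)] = 2*(v*(v - 2)*(3*v - 8) - 4*(v - 6)*(v - 1)^2)/(v^3*(v - 2)^3)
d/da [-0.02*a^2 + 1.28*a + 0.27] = 1.28 - 0.04*a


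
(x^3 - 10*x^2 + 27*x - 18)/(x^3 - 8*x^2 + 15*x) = (x^2 - 7*x + 6)/(x*(x - 5))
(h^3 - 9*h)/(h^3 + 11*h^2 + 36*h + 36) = h*(h - 3)/(h^2 + 8*h + 12)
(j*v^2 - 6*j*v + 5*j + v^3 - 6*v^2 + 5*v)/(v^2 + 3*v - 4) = (j*v - 5*j + v^2 - 5*v)/(v + 4)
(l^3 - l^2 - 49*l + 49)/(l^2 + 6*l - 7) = l - 7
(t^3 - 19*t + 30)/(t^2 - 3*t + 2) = (t^2 + 2*t - 15)/(t - 1)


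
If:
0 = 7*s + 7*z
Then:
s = -z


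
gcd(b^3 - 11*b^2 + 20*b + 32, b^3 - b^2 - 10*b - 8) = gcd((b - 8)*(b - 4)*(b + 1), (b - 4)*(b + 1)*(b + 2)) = b^2 - 3*b - 4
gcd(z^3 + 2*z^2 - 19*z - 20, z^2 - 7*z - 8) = z + 1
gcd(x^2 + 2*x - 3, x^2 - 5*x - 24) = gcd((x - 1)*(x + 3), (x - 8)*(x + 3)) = x + 3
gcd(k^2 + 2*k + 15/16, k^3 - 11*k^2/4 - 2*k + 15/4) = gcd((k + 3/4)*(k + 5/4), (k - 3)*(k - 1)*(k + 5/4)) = k + 5/4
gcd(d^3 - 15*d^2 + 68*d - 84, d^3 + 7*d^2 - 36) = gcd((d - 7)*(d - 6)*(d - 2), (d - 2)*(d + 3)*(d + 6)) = d - 2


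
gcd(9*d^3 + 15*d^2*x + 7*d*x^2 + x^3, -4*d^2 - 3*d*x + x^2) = d + x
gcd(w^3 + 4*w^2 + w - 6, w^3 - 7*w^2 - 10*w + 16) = w^2 + w - 2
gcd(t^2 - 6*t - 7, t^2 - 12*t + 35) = t - 7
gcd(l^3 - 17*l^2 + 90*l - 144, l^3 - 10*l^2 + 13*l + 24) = l^2 - 11*l + 24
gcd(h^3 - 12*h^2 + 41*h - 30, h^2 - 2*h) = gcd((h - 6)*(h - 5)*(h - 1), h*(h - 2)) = 1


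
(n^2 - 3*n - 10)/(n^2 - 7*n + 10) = (n + 2)/(n - 2)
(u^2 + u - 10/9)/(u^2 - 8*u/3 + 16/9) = (9*u^2 + 9*u - 10)/(9*u^2 - 24*u + 16)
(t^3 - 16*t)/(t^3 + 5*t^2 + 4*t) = (t - 4)/(t + 1)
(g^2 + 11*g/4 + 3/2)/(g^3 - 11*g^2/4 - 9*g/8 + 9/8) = 2*(g + 2)/(2*g^2 - 7*g + 3)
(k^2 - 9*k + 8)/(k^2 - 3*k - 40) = (k - 1)/(k + 5)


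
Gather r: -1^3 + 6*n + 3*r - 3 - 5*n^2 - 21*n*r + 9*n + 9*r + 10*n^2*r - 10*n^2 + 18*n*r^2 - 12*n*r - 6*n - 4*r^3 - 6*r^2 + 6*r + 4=-15*n^2 + 9*n - 4*r^3 + r^2*(18*n - 6) + r*(10*n^2 - 33*n + 18)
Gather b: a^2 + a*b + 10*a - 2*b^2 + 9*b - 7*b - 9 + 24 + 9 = a^2 + 10*a - 2*b^2 + b*(a + 2) + 24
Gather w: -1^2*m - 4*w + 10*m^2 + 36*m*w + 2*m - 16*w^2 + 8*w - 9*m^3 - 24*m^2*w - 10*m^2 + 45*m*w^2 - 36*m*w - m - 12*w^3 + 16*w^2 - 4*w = -9*m^3 - 24*m^2*w + 45*m*w^2 - 12*w^3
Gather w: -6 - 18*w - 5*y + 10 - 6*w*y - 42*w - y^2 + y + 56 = w*(-6*y - 60) - y^2 - 4*y + 60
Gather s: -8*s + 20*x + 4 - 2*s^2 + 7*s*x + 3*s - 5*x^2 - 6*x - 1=-2*s^2 + s*(7*x - 5) - 5*x^2 + 14*x + 3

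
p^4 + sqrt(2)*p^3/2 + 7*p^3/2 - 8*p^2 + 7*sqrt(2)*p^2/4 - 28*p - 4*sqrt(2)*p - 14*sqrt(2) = (p + 7/2)*(p - 2*sqrt(2))*(p + sqrt(2)/2)*(p + 2*sqrt(2))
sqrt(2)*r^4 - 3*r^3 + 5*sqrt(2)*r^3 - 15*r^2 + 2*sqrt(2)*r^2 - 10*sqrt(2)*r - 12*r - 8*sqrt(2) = (r + 1)*(r + 4)*(r - 2*sqrt(2))*(sqrt(2)*r + 1)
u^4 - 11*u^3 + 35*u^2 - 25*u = u*(u - 5)^2*(u - 1)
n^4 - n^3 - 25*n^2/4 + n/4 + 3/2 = (n - 3)*(n - 1/2)*(n + 1/2)*(n + 2)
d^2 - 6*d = d*(d - 6)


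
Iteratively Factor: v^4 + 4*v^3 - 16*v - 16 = (v - 2)*(v^3 + 6*v^2 + 12*v + 8) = (v - 2)*(v + 2)*(v^2 + 4*v + 4) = (v - 2)*(v + 2)^2*(v + 2)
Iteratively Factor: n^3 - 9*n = (n)*(n^2 - 9) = n*(n - 3)*(n + 3)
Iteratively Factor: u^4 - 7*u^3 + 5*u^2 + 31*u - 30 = (u + 2)*(u^3 - 9*u^2 + 23*u - 15) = (u - 5)*(u + 2)*(u^2 - 4*u + 3) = (u - 5)*(u - 3)*(u + 2)*(u - 1)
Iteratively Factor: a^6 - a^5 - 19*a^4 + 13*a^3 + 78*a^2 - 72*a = (a - 2)*(a^5 + a^4 - 17*a^3 - 21*a^2 + 36*a) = (a - 2)*(a + 3)*(a^4 - 2*a^3 - 11*a^2 + 12*a) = (a - 4)*(a - 2)*(a + 3)*(a^3 + 2*a^2 - 3*a) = a*(a - 4)*(a - 2)*(a + 3)*(a^2 + 2*a - 3) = a*(a - 4)*(a - 2)*(a + 3)^2*(a - 1)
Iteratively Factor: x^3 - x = (x - 1)*(x^2 + x) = x*(x - 1)*(x + 1)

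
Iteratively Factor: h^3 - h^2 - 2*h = (h - 2)*(h^2 + h) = (h - 2)*(h + 1)*(h)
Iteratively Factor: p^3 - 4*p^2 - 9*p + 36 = (p - 3)*(p^2 - p - 12) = (p - 3)*(p + 3)*(p - 4)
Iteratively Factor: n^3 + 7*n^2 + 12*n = (n + 3)*(n^2 + 4*n) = n*(n + 3)*(n + 4)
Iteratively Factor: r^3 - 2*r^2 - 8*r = (r + 2)*(r^2 - 4*r) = r*(r + 2)*(r - 4)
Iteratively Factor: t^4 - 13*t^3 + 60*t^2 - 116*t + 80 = (t - 2)*(t^3 - 11*t^2 + 38*t - 40) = (t - 2)^2*(t^2 - 9*t + 20) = (t - 4)*(t - 2)^2*(t - 5)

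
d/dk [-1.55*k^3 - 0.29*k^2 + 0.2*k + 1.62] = -4.65*k^2 - 0.58*k + 0.2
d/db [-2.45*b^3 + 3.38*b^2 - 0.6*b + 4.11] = -7.35*b^2 + 6.76*b - 0.6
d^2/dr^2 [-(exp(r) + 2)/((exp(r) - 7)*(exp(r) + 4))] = (-exp(4*r) - 11*exp(3*r) - 150*exp(2*r) - 158*exp(r) - 616)*exp(r)/(exp(6*r) - 9*exp(5*r) - 57*exp(4*r) + 477*exp(3*r) + 1596*exp(2*r) - 7056*exp(r) - 21952)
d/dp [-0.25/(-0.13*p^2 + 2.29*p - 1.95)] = (0.5725 - 0.065*p)/(0.13*p^2 - 2.29*p + 1.95)^2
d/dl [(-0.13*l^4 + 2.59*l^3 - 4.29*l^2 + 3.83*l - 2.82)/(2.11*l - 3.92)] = (-0.8229*l^4 + 12.9682*l^3 - 39.5103*l^2 + 33.6336*l - 9.0634)/(4.4521*l^2 - 16.5424*l + 15.3664)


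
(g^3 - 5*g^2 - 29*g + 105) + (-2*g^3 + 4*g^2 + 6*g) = -g^3 - g^2 - 23*g + 105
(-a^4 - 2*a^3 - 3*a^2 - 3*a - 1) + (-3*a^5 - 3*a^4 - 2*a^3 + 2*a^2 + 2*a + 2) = -3*a^5 - 4*a^4 - 4*a^3 - a^2 - a + 1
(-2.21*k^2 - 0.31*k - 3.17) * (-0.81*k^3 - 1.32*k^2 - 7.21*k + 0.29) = 1.7901*k^5 + 3.1683*k^4 + 18.911*k^3 + 5.7786*k^2 + 22.7658*k - 0.9193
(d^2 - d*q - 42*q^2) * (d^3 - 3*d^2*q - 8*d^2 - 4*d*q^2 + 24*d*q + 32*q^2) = d^5 - 4*d^4*q - 8*d^4 - 43*d^3*q^2 + 32*d^3*q + 130*d^2*q^3 + 344*d^2*q^2 + 168*d*q^4 - 1040*d*q^3 - 1344*q^4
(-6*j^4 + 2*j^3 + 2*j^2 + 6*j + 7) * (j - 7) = -6*j^5 + 44*j^4 - 12*j^3 - 8*j^2 - 35*j - 49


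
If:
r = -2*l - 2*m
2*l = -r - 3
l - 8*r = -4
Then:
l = -28/17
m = 3/2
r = 5/17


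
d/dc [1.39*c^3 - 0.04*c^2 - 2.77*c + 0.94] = 4.17*c^2 - 0.08*c - 2.77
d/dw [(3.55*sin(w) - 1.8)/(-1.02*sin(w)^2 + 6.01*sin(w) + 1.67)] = (3.621*sin(w)^2 - 3.672*sin(w) + 16.7465)*cos(w)/(1.0404*sin(w)^4 - 12.2604*sin(w)^3 + 32.7133*sin(w)^2 + 20.0734*sin(w) + 2.7889)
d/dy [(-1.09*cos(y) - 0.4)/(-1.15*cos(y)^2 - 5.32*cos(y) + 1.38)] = (1.2535*cos(y)^2 + 0.92*cos(y) + 3.6322)*sin(y)/(1.3225*cos(y)^4 + 12.236*cos(y)^3 + 25.1284*cos(y)^2 - 14.6832*cos(y) + 1.9044)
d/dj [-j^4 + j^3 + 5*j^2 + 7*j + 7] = -4*j^3 + 3*j^2 + 10*j + 7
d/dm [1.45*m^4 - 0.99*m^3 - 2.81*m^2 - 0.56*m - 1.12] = 5.8*m^3 - 2.97*m^2 - 5.62*m - 0.56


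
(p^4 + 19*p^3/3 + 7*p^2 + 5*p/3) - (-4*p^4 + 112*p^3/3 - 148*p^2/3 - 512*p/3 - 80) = 5*p^4 - 31*p^3 + 169*p^2/3 + 517*p/3 + 80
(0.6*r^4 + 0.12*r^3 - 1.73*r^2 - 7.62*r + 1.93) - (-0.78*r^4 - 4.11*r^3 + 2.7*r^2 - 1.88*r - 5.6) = 1.38*r^4 + 4.23*r^3 - 4.43*r^2 - 5.74*r + 7.53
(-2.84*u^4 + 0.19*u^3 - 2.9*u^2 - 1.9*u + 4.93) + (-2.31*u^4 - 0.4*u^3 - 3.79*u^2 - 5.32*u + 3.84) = -5.15*u^4 - 0.21*u^3 - 6.69*u^2 - 7.22*u + 8.77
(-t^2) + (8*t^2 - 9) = 7*t^2 - 9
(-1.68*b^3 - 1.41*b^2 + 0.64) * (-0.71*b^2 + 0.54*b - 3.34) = 1.1928*b^5 + 0.0938999999999999*b^4 + 4.8498*b^3 + 4.255*b^2 + 0.3456*b - 2.1376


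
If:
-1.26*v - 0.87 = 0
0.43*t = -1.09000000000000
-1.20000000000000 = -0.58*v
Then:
No Solution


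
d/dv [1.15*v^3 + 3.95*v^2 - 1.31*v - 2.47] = 3.45*v^2 + 7.9*v - 1.31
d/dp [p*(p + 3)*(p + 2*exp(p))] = 2*p^2*exp(p) + 3*p^2 + 10*p*exp(p) + 6*p + 6*exp(p)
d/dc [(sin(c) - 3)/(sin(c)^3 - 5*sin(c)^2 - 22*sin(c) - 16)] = (-2*sin(c)^3 + 14*sin(c)^2 - 30*sin(c) - 82)*cos(c)/((sin(c) - 8)^2*(sin(c) + 1)^2*(sin(c) + 2)^2)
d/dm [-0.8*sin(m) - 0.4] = -0.8*cos(m)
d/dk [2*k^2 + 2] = 4*k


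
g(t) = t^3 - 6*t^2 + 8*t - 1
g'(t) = 3*t^2 - 12*t + 8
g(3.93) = -1.53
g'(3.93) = 7.17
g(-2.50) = -74.12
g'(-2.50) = 56.75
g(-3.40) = -136.86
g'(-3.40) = 83.48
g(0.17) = 0.19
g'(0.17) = 6.05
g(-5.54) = -399.50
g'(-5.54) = 166.55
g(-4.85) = -295.02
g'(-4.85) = 136.77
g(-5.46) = -386.32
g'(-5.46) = 162.95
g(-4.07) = -200.37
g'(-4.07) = 106.53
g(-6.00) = -481.00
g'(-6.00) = 188.00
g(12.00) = 959.00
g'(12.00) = 296.00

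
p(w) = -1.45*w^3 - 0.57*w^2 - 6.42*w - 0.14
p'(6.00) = -169.86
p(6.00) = -372.38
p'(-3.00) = -42.15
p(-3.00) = 53.14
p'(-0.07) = -6.36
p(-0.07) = 0.31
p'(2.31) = -32.27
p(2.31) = -35.89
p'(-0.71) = -7.80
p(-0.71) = 4.65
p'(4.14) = -85.70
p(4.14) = -139.38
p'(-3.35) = -51.42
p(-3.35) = 69.48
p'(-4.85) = -103.21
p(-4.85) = 183.01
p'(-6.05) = -158.74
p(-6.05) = 338.93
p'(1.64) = -19.99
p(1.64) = -18.60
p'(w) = -4.35*w^2 - 1.14*w - 6.42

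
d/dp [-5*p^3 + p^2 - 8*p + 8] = -15*p^2 + 2*p - 8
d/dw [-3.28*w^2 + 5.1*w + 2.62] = 5.1 - 6.56*w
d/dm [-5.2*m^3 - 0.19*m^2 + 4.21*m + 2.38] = -15.6*m^2 - 0.38*m + 4.21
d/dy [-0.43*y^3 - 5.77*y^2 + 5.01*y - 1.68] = -1.29*y^2 - 11.54*y + 5.01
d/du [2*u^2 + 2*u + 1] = 4*u + 2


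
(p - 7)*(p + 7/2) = p^2 - 7*p/2 - 49/2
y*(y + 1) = y^2 + y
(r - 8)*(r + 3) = r^2 - 5*r - 24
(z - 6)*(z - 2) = z^2 - 8*z + 12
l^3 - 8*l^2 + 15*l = l*(l - 5)*(l - 3)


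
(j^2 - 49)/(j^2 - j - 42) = (j + 7)/(j + 6)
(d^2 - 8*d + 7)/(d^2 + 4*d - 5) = (d - 7)/(d + 5)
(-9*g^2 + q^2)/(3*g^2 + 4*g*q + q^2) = (-3*g + q)/(g + q)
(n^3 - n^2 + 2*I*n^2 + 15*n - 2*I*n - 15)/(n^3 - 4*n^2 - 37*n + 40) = (n^2 + 2*I*n + 15)/(n^2 - 3*n - 40)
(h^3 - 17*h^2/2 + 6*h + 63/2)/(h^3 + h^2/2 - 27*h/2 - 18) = (h^2 - 10*h + 21)/(h^2 - h - 12)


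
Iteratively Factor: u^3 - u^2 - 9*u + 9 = (u + 3)*(u^2 - 4*u + 3) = (u - 1)*(u + 3)*(u - 3)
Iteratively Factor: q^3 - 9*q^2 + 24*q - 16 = (q - 1)*(q^2 - 8*q + 16) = (q - 4)*(q - 1)*(q - 4)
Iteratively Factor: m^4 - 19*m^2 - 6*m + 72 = (m - 2)*(m^3 + 2*m^2 - 15*m - 36) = (m - 2)*(m + 3)*(m^2 - m - 12) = (m - 4)*(m - 2)*(m + 3)*(m + 3)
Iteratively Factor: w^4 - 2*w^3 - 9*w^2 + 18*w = (w - 3)*(w^3 + w^2 - 6*w) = (w - 3)*(w - 2)*(w^2 + 3*w) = (w - 3)*(w - 2)*(w + 3)*(w)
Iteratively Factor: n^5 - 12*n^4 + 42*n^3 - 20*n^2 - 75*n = (n)*(n^4 - 12*n^3 + 42*n^2 - 20*n - 75) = n*(n - 5)*(n^3 - 7*n^2 + 7*n + 15) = n*(n - 5)^2*(n^2 - 2*n - 3) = n*(n - 5)^2*(n - 3)*(n + 1)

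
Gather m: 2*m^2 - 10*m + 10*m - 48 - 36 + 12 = 2*m^2 - 72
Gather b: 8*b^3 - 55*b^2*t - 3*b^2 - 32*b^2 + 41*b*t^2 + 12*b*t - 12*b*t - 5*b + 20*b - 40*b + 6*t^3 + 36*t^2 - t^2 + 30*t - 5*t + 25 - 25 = 8*b^3 + b^2*(-55*t - 35) + b*(41*t^2 - 25) + 6*t^3 + 35*t^2 + 25*t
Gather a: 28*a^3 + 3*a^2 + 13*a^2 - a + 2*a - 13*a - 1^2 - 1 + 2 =28*a^3 + 16*a^2 - 12*a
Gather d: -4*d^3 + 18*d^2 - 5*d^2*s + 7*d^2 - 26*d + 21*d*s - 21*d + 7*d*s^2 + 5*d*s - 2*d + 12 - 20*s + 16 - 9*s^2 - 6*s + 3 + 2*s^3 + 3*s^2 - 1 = -4*d^3 + d^2*(25 - 5*s) + d*(7*s^2 + 26*s - 49) + 2*s^3 - 6*s^2 - 26*s + 30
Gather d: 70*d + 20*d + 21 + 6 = 90*d + 27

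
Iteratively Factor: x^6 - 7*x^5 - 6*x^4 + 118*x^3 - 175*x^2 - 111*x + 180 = (x - 5)*(x^5 - 2*x^4 - 16*x^3 + 38*x^2 + 15*x - 36) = (x - 5)*(x + 4)*(x^4 - 6*x^3 + 8*x^2 + 6*x - 9) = (x - 5)*(x - 3)*(x + 4)*(x^3 - 3*x^2 - x + 3) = (x - 5)*(x - 3)^2*(x + 4)*(x^2 - 1) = (x - 5)*(x - 3)^2*(x + 1)*(x + 4)*(x - 1)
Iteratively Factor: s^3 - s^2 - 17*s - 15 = (s + 1)*(s^2 - 2*s - 15) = (s - 5)*(s + 1)*(s + 3)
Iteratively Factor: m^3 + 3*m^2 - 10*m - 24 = (m + 2)*(m^2 + m - 12) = (m - 3)*(m + 2)*(m + 4)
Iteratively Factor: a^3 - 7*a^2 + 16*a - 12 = (a - 3)*(a^2 - 4*a + 4) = (a - 3)*(a - 2)*(a - 2)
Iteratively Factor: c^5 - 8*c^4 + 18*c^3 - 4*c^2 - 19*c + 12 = (c - 1)*(c^4 - 7*c^3 + 11*c^2 + 7*c - 12) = (c - 1)^2*(c^3 - 6*c^2 + 5*c + 12) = (c - 3)*(c - 1)^2*(c^2 - 3*c - 4) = (c - 4)*(c - 3)*(c - 1)^2*(c + 1)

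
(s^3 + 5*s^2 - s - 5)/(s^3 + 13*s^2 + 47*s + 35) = (s - 1)/(s + 7)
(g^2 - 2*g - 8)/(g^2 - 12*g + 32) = (g + 2)/(g - 8)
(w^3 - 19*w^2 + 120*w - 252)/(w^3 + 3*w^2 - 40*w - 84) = (w^2 - 13*w + 42)/(w^2 + 9*w + 14)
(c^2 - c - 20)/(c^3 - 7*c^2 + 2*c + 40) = (c + 4)/(c^2 - 2*c - 8)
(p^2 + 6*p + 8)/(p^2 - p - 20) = (p + 2)/(p - 5)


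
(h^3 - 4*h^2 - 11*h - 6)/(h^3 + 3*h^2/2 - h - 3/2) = 2*(h^2 - 5*h - 6)/(2*h^2 + h - 3)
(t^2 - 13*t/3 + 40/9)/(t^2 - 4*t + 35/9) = (3*t - 8)/(3*t - 7)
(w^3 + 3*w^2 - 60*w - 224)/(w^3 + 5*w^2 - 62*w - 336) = (w + 4)/(w + 6)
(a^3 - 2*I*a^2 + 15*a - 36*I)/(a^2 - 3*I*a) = a + I + 12/a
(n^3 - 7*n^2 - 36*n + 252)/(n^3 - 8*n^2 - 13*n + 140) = (n^2 - 36)/(n^2 - n - 20)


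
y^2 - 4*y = y*(y - 4)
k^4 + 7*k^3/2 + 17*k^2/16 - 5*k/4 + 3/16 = (k - 1/4)^2*(k + 1)*(k + 3)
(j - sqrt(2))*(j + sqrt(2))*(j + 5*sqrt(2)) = j^3 + 5*sqrt(2)*j^2 - 2*j - 10*sqrt(2)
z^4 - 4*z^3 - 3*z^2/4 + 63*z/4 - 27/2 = (z - 3)*(z - 3/2)^2*(z + 2)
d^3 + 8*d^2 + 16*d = d*(d + 4)^2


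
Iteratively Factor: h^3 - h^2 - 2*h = (h + 1)*(h^2 - 2*h) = h*(h + 1)*(h - 2)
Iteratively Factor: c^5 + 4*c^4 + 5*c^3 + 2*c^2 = (c)*(c^4 + 4*c^3 + 5*c^2 + 2*c) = c^2*(c^3 + 4*c^2 + 5*c + 2) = c^2*(c + 1)*(c^2 + 3*c + 2) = c^2*(c + 1)^2*(c + 2)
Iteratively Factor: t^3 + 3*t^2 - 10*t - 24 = (t - 3)*(t^2 + 6*t + 8) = (t - 3)*(t + 2)*(t + 4)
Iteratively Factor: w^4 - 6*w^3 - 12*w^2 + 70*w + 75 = (w - 5)*(w^3 - w^2 - 17*w - 15) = (w - 5)^2*(w^2 + 4*w + 3) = (w - 5)^2*(w + 1)*(w + 3)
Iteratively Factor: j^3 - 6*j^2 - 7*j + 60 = (j - 4)*(j^2 - 2*j - 15) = (j - 5)*(j - 4)*(j + 3)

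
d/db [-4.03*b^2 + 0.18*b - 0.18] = 0.18 - 8.06*b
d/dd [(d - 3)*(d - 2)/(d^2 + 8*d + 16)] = (13*d - 32)/(d^3 + 12*d^2 + 48*d + 64)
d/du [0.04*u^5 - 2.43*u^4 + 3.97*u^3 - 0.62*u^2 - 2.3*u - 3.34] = 0.2*u^4 - 9.72*u^3 + 11.91*u^2 - 1.24*u - 2.3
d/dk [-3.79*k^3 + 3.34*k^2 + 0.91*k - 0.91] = -11.37*k^2 + 6.68*k + 0.91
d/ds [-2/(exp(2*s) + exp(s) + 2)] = (4*exp(s) + 2)*exp(s)/(exp(2*s) + exp(s) + 2)^2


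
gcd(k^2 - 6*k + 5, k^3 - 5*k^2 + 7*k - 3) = k - 1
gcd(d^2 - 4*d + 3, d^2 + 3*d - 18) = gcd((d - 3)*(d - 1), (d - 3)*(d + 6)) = d - 3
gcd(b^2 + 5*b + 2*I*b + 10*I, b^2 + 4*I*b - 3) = 1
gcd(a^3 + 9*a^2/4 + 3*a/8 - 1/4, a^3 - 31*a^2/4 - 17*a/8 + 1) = a^2 + a/4 - 1/8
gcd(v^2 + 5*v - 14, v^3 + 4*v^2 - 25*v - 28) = v + 7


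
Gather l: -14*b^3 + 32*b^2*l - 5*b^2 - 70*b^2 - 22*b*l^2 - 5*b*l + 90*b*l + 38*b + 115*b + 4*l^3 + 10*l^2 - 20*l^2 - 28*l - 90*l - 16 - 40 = -14*b^3 - 75*b^2 + 153*b + 4*l^3 + l^2*(-22*b - 10) + l*(32*b^2 + 85*b - 118) - 56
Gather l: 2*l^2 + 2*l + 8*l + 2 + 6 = 2*l^2 + 10*l + 8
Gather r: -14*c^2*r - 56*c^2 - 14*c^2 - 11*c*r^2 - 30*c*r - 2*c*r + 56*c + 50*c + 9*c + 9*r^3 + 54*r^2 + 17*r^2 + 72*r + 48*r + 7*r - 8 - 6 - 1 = -70*c^2 + 115*c + 9*r^3 + r^2*(71 - 11*c) + r*(-14*c^2 - 32*c + 127) - 15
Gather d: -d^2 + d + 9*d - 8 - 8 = -d^2 + 10*d - 16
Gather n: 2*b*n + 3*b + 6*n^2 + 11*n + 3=3*b + 6*n^2 + n*(2*b + 11) + 3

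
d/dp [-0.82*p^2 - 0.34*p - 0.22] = -1.64*p - 0.34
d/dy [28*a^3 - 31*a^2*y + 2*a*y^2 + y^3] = -31*a^2 + 4*a*y + 3*y^2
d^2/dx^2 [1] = 0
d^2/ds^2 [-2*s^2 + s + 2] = -4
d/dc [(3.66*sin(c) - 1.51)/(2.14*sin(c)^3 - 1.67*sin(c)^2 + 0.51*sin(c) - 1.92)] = (-15.6648*sin(c)^3 + 15.8064*sin(c)^2 - 5.0434*sin(c) - 6.2571)*cos(c)/(4.5796*sin(c)^6 - 7.1476*sin(c)^5 + 4.9717*sin(c)^4 - 9.921*sin(c)^3 + 6.6729*sin(c)^2 - 1.9584*sin(c) + 3.6864)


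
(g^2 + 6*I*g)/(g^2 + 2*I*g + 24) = g/(g - 4*I)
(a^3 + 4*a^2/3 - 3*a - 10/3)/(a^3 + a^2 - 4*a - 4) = (a - 5/3)/(a - 2)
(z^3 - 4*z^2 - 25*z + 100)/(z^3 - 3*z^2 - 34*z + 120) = (z + 5)/(z + 6)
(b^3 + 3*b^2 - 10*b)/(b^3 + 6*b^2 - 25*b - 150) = b*(b - 2)/(b^2 + b - 30)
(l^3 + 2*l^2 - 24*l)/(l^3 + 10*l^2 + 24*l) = (l - 4)/(l + 4)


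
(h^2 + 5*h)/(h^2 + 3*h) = (h + 5)/(h + 3)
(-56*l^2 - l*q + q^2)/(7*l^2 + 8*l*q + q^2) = (-8*l + q)/(l + q)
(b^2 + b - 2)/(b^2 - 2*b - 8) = (b - 1)/(b - 4)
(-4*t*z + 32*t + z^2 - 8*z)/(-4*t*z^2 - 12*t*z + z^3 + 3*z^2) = (z - 8)/(z*(z + 3))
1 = 1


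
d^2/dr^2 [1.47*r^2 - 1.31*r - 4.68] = 2.94000000000000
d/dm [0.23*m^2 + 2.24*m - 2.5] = 0.46*m + 2.24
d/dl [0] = 0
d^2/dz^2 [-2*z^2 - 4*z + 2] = -4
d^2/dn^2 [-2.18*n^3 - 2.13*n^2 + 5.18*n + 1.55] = -13.08*n - 4.26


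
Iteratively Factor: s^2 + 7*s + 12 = (s + 4)*(s + 3)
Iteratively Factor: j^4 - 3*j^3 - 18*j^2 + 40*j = (j + 4)*(j^3 - 7*j^2 + 10*j) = (j - 2)*(j + 4)*(j^2 - 5*j) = j*(j - 2)*(j + 4)*(j - 5)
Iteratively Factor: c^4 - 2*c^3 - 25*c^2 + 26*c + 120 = (c + 2)*(c^3 - 4*c^2 - 17*c + 60) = (c - 5)*(c + 2)*(c^2 + c - 12) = (c - 5)*(c + 2)*(c + 4)*(c - 3)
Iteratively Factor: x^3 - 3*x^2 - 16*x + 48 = (x + 4)*(x^2 - 7*x + 12) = (x - 3)*(x + 4)*(x - 4)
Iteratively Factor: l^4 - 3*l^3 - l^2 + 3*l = (l + 1)*(l^3 - 4*l^2 + 3*l) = (l - 3)*(l + 1)*(l^2 - l) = (l - 3)*(l - 1)*(l + 1)*(l)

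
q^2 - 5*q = q*(q - 5)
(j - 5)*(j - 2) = j^2 - 7*j + 10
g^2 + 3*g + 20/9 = (g + 4/3)*(g + 5/3)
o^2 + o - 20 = (o - 4)*(o + 5)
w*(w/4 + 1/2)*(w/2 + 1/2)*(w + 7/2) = w^4/8 + 13*w^3/16 + 25*w^2/16 + 7*w/8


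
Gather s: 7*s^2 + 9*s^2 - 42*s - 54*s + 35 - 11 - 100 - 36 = 16*s^2 - 96*s - 112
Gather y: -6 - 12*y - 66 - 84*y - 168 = -96*y - 240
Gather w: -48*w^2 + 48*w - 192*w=-48*w^2 - 144*w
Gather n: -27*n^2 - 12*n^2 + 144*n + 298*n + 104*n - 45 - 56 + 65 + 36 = -39*n^2 + 546*n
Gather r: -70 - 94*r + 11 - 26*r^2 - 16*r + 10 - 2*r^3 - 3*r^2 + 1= -2*r^3 - 29*r^2 - 110*r - 48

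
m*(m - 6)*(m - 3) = m^3 - 9*m^2 + 18*m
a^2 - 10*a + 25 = (a - 5)^2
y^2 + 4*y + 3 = (y + 1)*(y + 3)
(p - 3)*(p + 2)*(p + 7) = p^3 + 6*p^2 - 13*p - 42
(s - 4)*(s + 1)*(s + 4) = s^3 + s^2 - 16*s - 16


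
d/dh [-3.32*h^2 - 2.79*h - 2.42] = -6.64*h - 2.79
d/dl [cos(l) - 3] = -sin(l)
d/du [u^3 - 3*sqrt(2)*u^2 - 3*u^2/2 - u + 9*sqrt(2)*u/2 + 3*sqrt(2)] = 3*u^2 - 6*sqrt(2)*u - 3*u - 1 + 9*sqrt(2)/2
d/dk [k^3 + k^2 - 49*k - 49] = 3*k^2 + 2*k - 49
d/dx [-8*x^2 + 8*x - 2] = 8 - 16*x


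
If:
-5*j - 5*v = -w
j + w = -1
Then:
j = -w - 1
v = 6*w/5 + 1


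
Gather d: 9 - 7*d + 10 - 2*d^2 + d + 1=-2*d^2 - 6*d + 20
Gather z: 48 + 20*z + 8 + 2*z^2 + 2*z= 2*z^2 + 22*z + 56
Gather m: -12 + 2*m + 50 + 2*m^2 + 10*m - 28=2*m^2 + 12*m + 10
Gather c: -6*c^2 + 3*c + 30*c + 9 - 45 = -6*c^2 + 33*c - 36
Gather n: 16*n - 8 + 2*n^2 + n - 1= 2*n^2 + 17*n - 9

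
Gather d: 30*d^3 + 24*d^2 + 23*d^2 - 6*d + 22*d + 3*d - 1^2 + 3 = 30*d^3 + 47*d^2 + 19*d + 2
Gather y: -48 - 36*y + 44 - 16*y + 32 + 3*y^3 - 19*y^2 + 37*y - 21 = 3*y^3 - 19*y^2 - 15*y + 7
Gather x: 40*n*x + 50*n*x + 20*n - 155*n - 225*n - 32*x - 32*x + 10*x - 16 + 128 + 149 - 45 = -360*n + x*(90*n - 54) + 216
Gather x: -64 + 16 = -48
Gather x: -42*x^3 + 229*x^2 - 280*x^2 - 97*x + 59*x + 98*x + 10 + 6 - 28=-42*x^3 - 51*x^2 + 60*x - 12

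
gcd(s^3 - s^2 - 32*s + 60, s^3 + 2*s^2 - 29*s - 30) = s^2 + s - 30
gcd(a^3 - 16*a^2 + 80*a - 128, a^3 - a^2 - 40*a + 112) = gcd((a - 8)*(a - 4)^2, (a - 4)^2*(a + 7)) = a^2 - 8*a + 16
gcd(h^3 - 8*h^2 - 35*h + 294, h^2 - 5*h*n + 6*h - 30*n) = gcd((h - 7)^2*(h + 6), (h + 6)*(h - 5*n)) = h + 6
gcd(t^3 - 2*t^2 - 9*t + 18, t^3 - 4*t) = t - 2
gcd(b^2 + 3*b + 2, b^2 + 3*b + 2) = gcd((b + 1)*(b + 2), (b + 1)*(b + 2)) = b^2 + 3*b + 2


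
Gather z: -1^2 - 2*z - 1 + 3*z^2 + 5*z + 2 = 3*z^2 + 3*z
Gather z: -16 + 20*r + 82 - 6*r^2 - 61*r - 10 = -6*r^2 - 41*r + 56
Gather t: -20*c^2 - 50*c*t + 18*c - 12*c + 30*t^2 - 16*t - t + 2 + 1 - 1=-20*c^2 + 6*c + 30*t^2 + t*(-50*c - 17) + 2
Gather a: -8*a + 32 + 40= 72 - 8*a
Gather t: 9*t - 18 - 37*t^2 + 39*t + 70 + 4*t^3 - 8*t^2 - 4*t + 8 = 4*t^3 - 45*t^2 + 44*t + 60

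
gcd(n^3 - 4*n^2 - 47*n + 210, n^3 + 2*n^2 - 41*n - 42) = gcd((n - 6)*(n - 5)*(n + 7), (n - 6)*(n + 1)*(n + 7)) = n^2 + n - 42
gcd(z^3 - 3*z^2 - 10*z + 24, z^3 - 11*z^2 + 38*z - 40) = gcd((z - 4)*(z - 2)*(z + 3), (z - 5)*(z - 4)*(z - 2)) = z^2 - 6*z + 8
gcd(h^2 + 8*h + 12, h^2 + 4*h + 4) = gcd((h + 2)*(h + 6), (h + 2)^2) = h + 2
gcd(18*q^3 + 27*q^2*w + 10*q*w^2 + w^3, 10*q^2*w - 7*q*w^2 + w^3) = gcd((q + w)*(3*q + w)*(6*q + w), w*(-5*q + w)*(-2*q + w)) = 1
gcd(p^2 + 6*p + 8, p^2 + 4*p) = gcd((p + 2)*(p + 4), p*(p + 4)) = p + 4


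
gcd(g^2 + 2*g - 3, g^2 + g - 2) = g - 1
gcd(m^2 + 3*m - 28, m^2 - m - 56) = m + 7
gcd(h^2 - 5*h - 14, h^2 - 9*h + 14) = h - 7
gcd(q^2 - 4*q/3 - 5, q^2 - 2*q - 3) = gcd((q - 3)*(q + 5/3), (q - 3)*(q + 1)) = q - 3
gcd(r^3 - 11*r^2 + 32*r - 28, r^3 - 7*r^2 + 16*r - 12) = r^2 - 4*r + 4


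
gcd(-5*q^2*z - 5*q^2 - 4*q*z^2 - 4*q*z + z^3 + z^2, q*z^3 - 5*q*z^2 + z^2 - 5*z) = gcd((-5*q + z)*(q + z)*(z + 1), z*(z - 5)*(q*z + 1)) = 1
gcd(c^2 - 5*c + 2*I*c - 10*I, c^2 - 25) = c - 5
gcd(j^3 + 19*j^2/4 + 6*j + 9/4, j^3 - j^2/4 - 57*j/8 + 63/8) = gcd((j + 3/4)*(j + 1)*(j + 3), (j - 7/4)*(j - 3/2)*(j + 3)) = j + 3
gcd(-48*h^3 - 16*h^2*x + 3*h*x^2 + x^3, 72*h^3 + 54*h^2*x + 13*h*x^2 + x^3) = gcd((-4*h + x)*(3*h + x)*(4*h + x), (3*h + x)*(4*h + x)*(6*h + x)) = 12*h^2 + 7*h*x + x^2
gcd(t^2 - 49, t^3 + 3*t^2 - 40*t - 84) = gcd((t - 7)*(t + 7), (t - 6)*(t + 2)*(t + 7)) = t + 7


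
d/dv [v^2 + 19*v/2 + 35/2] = 2*v + 19/2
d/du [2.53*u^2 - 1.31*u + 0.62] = 5.06*u - 1.31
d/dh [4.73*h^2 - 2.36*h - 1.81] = 9.46*h - 2.36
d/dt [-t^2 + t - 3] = 1 - 2*t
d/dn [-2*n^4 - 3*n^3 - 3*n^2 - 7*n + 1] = -8*n^3 - 9*n^2 - 6*n - 7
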